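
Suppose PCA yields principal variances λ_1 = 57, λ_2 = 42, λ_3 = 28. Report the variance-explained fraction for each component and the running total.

Step 1 — total variance = trace(Sigma) = Σ λ_i = 57 + 42 + 28 = 127.

Step 2 — fraction explained by component i = λ_i / Σ λ:
  PC1: 57/127 = 0.4488
  PC2: 42/127 = 0.3307
  PC3: 28/127 = 0.2205

Step 3 — cumulative fraction after k components = (λ_1 + ... + λ_k) / Σ λ:
  k = 1: 57/127 = 0.4488
  k = 2: (57 + 42)/127 = 99/127 = 0.7795
  k = 3: (57 + 42 + 28)/127 = 127/127 = 1

Summary (fraction, with percent):

explained: PC1 0.4488 (44.88%), PC2 0.3307 (33.07%), PC3 0.2205 (22.05%);  cumulative: 0.4488, 0.7795, 1


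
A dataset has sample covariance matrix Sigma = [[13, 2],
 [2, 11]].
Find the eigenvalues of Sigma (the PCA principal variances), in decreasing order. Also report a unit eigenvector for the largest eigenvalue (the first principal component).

Step 1 — characteristic polynomial of 2×2 Sigma:
  det(Sigma - λI) = λ² - trace · λ + det = 0.
  trace = 13 + 11 = 24, det = 13·11 - (2)² = 139.
Step 2 — discriminant:
  Δ = trace² - 4·det = 576 - 556 = 20.
Step 3 — eigenvalues:
  λ = (trace ± √Δ)/2 = (24 ± 4.4721)/2,
  λ_1 = 14.2361,  λ_2 = 9.7639.

Step 4 — unit eigenvector for λ_1: solve (Sigma - λ_1 I)v = 0. First row:
  (13 - 14.2361)·v_x + (2)·v_y = 0, i.e. (-1.2361)·v_x + (2)·v_y = 0,
  so v ∝ (b, λ_1 - a) = (2, 1.2361) = u.
  ||u|| = √((2)² + (1.2361)²) = √(5.5279) ≈ 2.3511,
  v_1 = u/||u|| ≈ (0.8507, 0.5257) (||v_1|| = 1).

λ_1 = 14.2361,  λ_2 = 9.7639;  v_1 ≈ (0.8507, 0.5257)


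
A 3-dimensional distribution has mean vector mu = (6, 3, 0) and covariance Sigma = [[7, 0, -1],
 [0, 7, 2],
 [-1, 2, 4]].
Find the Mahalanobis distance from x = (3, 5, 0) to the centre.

Step 1 — centre the observation: (x - mu) = (-3, 2, 0).

Step 2 — invert Sigma (cofactor / det for 3×3, or solve directly):
  Sigma^{-1} = [[0.1491, -0.0124, 0.0435],
 [-0.0124, 0.1677, -0.087],
 [0.0435, -0.087, 0.3043]].

Step 3 — form the quadratic (x - mu)^T · Sigma^{-1} · (x - mu):
  Sigma^{-1} · (x - mu) = (-0.472, 0.3727, -0.3043).
  (x - mu)^T · [Sigma^{-1} · (x - mu)] = (-3)·(-0.472) + (2)·(0.3727) + (0)·(-0.3043) = 2.1615.

Step 4 — take square root: d = √(2.1615) ≈ 1.4702.

d(x, mu) = √(2.1615) ≈ 1.4702


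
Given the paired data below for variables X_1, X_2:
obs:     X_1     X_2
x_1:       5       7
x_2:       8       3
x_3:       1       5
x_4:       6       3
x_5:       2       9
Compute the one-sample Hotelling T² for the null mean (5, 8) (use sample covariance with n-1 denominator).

Step 1 — sample mean vector:
  mean(X_1) = (5 + 8 + 1 + 6 + 2) / 5 = 22/5 = 4.4
  mean(X_2) = (7 + 3 + 5 + 3 + 9) / 5 = 27/5 = 5.4
  x̄ = (4.4, 5.4),  deviation x̄ - mu_0 = (4.4, 5.4) - (5, 8) = (-0.6, -2.6).

Step 2 — sample covariance matrix, S[i,j] = (1/(n-1)) · Σ_k (x_{k,i} - mean_i) · (x_{k,j} - mean_j), divisor n-1 = 4:
  S[X_1,X_1] = ((0.6)·(0.6) + (3.6)·(3.6) + (-3.4)·(-3.4) + (1.6)·(1.6) + (-2.4)·(-2.4)) / 4 = 33.2/4 = 8.3
  S[X_1,X_2] = ((0.6)·(1.6) + (3.6)·(-2.4) + (-3.4)·(-0.4) + (1.6)·(-2.4) + (-2.4)·(3.6)) / 4 = -18.8/4 = -4.7
  S[X_2,X_2] = ((1.6)·(1.6) + (-2.4)·(-2.4) + (-0.4)·(-0.4) + (-2.4)·(-2.4) + (3.6)·(3.6)) / 4 = 27.2/4 = 6.8
  S = [[8.3, -4.7],
 [-4.7, 6.8]].

Step 3 — invert S. det(S) = 8.3·6.8 - (-4.7)² = 34.35.
  S^{-1} = (1/det) · [[d, -b], [-b, a]] = [[0.198, 0.1368],
 [0.1368, 0.2416]].

Step 4 — quadratic form (x̄ - mu_0)^T · S^{-1} · (x̄ - mu_0):
  S^{-1} · (x̄ - mu_0) = (-0.4745, -0.7103),
  (x̄ - mu_0)^T · [...] = (-0.6)·(-0.4745) + (-2.6)·(-0.7103) = 2.1316.

Step 5 — scale by n: T² = 5 · 2.1316 = 10.6579.

T² ≈ 10.6579


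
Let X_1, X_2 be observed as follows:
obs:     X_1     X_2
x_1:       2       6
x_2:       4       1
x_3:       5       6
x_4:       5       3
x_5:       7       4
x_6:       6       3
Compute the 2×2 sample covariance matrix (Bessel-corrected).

Step 1 — column means:
  mean(X_1) = (2 + 4 + 5 + 5 + 7 + 6) / 6 = 29/6 = 4.8333
  mean(X_2) = (6 + 1 + 6 + 3 + 4 + 3) / 6 = 23/6 = 3.8333

Step 2 — sample covariance S[i,j] = (1/(n-1)) · Σ_k (x_{k,i} - mean_i) · (x_{k,j} - mean_j), with n-1 = 5.
  S[X_1,X_1] = ((-2.8333)·(-2.8333) + (-0.8333)·(-0.8333) + (0.1667)·(0.1667) + (0.1667)·(0.1667) + (2.1667)·(2.1667) + (1.1667)·(1.1667)) / 5 = 14.8333/5 = 2.9667
  S[X_1,X_2] = ((-2.8333)·(2.1667) + (-0.8333)·(-2.8333) + (0.1667)·(2.1667) + (0.1667)·(-0.8333) + (2.1667)·(0.1667) + (1.1667)·(-0.8333)) / 5 = -4.1667/5 = -0.8333
  S[X_2,X_2] = ((2.1667)·(2.1667) + (-2.8333)·(-2.8333) + (2.1667)·(2.1667) + (-0.8333)·(-0.8333) + (0.1667)·(0.1667) + (-0.8333)·(-0.8333)) / 5 = 18.8333/5 = 3.7667

S is symmetric (S[j,i] = S[i,j]). Assembling:

S = [[2.9667, -0.8333],
 [-0.8333, 3.7667]]


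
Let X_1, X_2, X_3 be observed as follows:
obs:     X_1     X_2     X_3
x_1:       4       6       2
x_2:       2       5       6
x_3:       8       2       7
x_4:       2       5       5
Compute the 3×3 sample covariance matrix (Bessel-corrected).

Step 1 — column means:
  mean(X_1) = (4 + 2 + 8 + 2) / 4 = 16/4 = 4
  mean(X_2) = (6 + 5 + 2 + 5) / 4 = 18/4 = 4.5
  mean(X_3) = (2 + 6 + 7 + 5) / 4 = 20/4 = 5

Step 2 — sample covariance S[i,j] = (1/(n-1)) · Σ_k (x_{k,i} - mean_i) · (x_{k,j} - mean_j), with n-1 = 3.
  S[X_1,X_1] = ((0)·(0) + (-2)·(-2) + (4)·(4) + (-2)·(-2)) / 3 = 24/3 = 8
  S[X_1,X_2] = ((0)·(1.5) + (-2)·(0.5) + (4)·(-2.5) + (-2)·(0.5)) / 3 = -12/3 = -4
  S[X_1,X_3] = ((0)·(-3) + (-2)·(1) + (4)·(2) + (-2)·(0)) / 3 = 6/3 = 2
  S[X_2,X_2] = ((1.5)·(1.5) + (0.5)·(0.5) + (-2.5)·(-2.5) + (0.5)·(0.5)) / 3 = 9/3 = 3
  S[X_2,X_3] = ((1.5)·(-3) + (0.5)·(1) + (-2.5)·(2) + (0.5)·(0)) / 3 = -9/3 = -3
  S[X_3,X_3] = ((-3)·(-3) + (1)·(1) + (2)·(2) + (0)·(0)) / 3 = 14/3 = 4.6667

S is symmetric (S[j,i] = S[i,j]). Assembling:

S = [[8, -4, 2],
 [-4, 3, -3],
 [2, -3, 4.6667]]


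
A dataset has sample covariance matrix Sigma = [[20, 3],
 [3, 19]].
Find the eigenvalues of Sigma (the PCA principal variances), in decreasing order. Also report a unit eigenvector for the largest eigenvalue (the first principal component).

Step 1 — characteristic polynomial of 2×2 Sigma:
  det(Sigma - λI) = λ² - trace · λ + det = 0.
  trace = 20 + 19 = 39, det = 20·19 - (3)² = 371.
Step 2 — discriminant:
  Δ = trace² - 4·det = 1521 - 1484 = 37.
Step 3 — eigenvalues:
  λ = (trace ± √Δ)/2 = (39 ± 6.0828)/2,
  λ_1 = 22.5414,  λ_2 = 16.4586.

Step 4 — unit eigenvector for λ_1: solve (Sigma - λ_1 I)v = 0. First row:
  (20 - 22.5414)·v_x + (3)·v_y = 0, i.e. (-2.5414)·v_x + (3)·v_y = 0,
  so v ∝ (b, λ_1 - a) = (3, 2.5414) = u.
  ||u|| = √((3)² + (2.5414)²) = √(15.4586) ≈ 3.9317,
  v_1 = u/||u|| ≈ (0.763, 0.6464) (||v_1|| = 1).

λ_1 = 22.5414,  λ_2 = 16.4586;  v_1 ≈ (0.763, 0.6464)


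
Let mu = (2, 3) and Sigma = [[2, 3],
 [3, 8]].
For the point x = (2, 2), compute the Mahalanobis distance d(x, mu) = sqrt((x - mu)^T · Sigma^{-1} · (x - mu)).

Step 1 — centre the observation: (x - mu) = (0, -1).

Step 2 — invert Sigma. det(Sigma) = 2·8 - (3)² = 7.
  Sigma^{-1} = (1/det) · [[d, -b], [-b, a]] = [[1.1429, -0.4286],
 [-0.4286, 0.2857]].

Step 3 — form the quadratic (x - mu)^T · Sigma^{-1} · (x - mu):
  Sigma^{-1} · (x - mu) = (0.4286, -0.2857).
  (x - mu)^T · [Sigma^{-1} · (x - mu)] = (0)·(0.4286) + (-1)·(-0.2857) = 0.2857.

Step 4 — take square root: d = √(0.2857) ≈ 0.5345.

d(x, mu) = √(0.2857) ≈ 0.5345


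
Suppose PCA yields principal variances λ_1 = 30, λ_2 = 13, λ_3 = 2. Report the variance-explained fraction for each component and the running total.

Step 1 — total variance = trace(Sigma) = Σ λ_i = 30 + 13 + 2 = 45.

Step 2 — fraction explained by component i = λ_i / Σ λ:
  PC1: 30/45 = 0.6667
  PC2: 13/45 = 0.2889
  PC3: 2/45 = 0.0444

Step 3 — cumulative fraction after k components = (λ_1 + ... + λ_k) / Σ λ:
  k = 1: 30/45 = 0.6667
  k = 2: (30 + 13)/45 = 43/45 = 0.9556
  k = 3: (30 + 13 + 2)/45 = 45/45 = 1

Summary (fraction, with percent):

explained: PC1 0.6667 (66.67%), PC2 0.2889 (28.89%), PC3 0.0444 (4.44%);  cumulative: 0.6667, 0.9556, 1


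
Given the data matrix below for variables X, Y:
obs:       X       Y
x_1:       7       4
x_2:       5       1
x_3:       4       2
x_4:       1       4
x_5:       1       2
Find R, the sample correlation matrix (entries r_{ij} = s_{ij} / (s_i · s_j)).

Step 1 — column means:
  mean(X) = (7 + 5 + 4 + 1 + 1) / 5 = 18/5 = 3.6
  mean(Y) = (4 + 1 + 2 + 4 + 2) / 5 = 13/5 = 2.6

Step 2 — sample variances and covariances s[i,j] = (1/(n-1)) · Σ_k (x_{k,i} - mean_i) · (x_{k,j} - mean_j), with n-1 = 4:
  s[X,X] = ((3.4)·(3.4) + (1.4)·(1.4) + (0.4)·(0.4) + (-2.6)·(-2.6) + (-2.6)·(-2.6)) / 4 = 27.2/4 = 6.8
  s[X,Y] = ((3.4)·(1.4) + (1.4)·(-1.6) + (0.4)·(-0.6) + (-2.6)·(1.4) + (-2.6)·(-0.6)) / 4 = 0.2/4 = 0.05
  s[Y,Y] = ((1.4)·(1.4) + (-1.6)·(-1.6) + (-0.6)·(-0.6) + (1.4)·(1.4) + (-0.6)·(-0.6)) / 4 = 7.2/4 = 1.8
  Sample standard deviations s_i = √(s[i,i]):
  s(X) = √(6.8) = 2.6077
  s(Y) = √(1.8) = 1.3416

Step 3 — r_{ij} = s_{ij} / (s_i · s_j):
  r[X,X] = 1 (diagonal).
  r[X,Y] = 0.05 / (2.6077 · 1.3416) = 0.05 / 3.4986 = 0.0143
  r[Y,Y] = 1 (diagonal).

R is symmetric with unit diagonal. Assembling:

R = [[1, 0.0143],
 [0.0143, 1]]


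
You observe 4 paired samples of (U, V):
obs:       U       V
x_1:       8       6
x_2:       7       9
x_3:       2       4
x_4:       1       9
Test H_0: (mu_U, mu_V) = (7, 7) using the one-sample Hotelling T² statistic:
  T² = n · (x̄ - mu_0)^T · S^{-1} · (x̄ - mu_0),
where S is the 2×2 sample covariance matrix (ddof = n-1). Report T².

Step 1 — sample mean vector:
  mean(U) = (8 + 7 + 2 + 1) / 4 = 18/4 = 4.5
  mean(V) = (6 + 9 + 4 + 9) / 4 = 28/4 = 7
  x̄ = (4.5, 7),  deviation x̄ - mu_0 = (4.5, 7) - (7, 7) = (-2.5, 0).

Step 2 — sample covariance matrix, S[i,j] = (1/(n-1)) · Σ_k (x_{k,i} - mean_i) · (x_{k,j} - mean_j), divisor n-1 = 3:
  S[U,U] = ((3.5)·(3.5) + (2.5)·(2.5) + (-2.5)·(-2.5) + (-3.5)·(-3.5)) / 3 = 37/3 = 12.3333
  S[U,V] = ((3.5)·(-1) + (2.5)·(2) + (-2.5)·(-3) + (-3.5)·(2)) / 3 = 2/3 = 0.6667
  S[V,V] = ((-1)·(-1) + (2)·(2) + (-3)·(-3) + (2)·(2)) / 3 = 18/3 = 6
  S = [[12.3333, 0.6667],
 [0.6667, 6]].

Step 3 — invert S. det(S) = 12.3333·6 - (0.6667)² = 73.5556.
  S^{-1} = (1/det) · [[d, -b], [-b, a]] = [[0.0816, -0.0091],
 [-0.0091, 0.1677]].

Step 4 — quadratic form (x̄ - mu_0)^T · S^{-1} · (x̄ - mu_0):
  S^{-1} · (x̄ - mu_0) = (-0.2039, 0.0227),
  (x̄ - mu_0)^T · [...] = (-2.5)·(-0.2039) + (0)·(0.0227) = 0.5098.

Step 5 — scale by n: T² = 4 · 0.5098 = 2.0393.

T² ≈ 2.0393


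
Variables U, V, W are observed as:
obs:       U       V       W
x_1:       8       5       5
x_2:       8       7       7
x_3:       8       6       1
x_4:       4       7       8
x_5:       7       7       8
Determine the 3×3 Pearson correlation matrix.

Step 1 — column means:
  mean(U) = (8 + 8 + 8 + 4 + 7) / 5 = 35/5 = 7
  mean(V) = (5 + 7 + 6 + 7 + 7) / 5 = 32/5 = 6.4
  mean(W) = (5 + 7 + 1 + 8 + 8) / 5 = 29/5 = 5.8

Step 2 — sample variances and covariances s[i,j] = (1/(n-1)) · Σ_k (x_{k,i} - mean_i) · (x_{k,j} - mean_j), with n-1 = 4:
  s[U,U] = ((1)·(1) + (1)·(1) + (1)·(1) + (-3)·(-3) + (0)·(0)) / 4 = 12/4 = 3
  s[U,V] = ((1)·(-1.4) + (1)·(0.6) + (1)·(-0.4) + (-3)·(0.6) + (0)·(0.6)) / 4 = -3/4 = -0.75
  s[U,W] = ((1)·(-0.8) + (1)·(1.2) + (1)·(-4.8) + (-3)·(2.2) + (0)·(2.2)) / 4 = -11/4 = -2.75
  s[V,V] = ((-1.4)·(-1.4) + (0.6)·(0.6) + (-0.4)·(-0.4) + (0.6)·(0.6) + (0.6)·(0.6)) / 4 = 3.2/4 = 0.8
  s[V,W] = ((-1.4)·(-0.8) + (0.6)·(1.2) + (-0.4)·(-4.8) + (0.6)·(2.2) + (0.6)·(2.2)) / 4 = 6.4/4 = 1.6
  s[W,W] = ((-0.8)·(-0.8) + (1.2)·(1.2) + (-4.8)·(-4.8) + (2.2)·(2.2) + (2.2)·(2.2)) / 4 = 34.8/4 = 8.7
  Sample standard deviations s_i = √(s[i,i]):
  s(U) = √(3) = 1.7321
  s(V) = √(0.8) = 0.8944
  s(W) = √(8.7) = 2.9496

Step 3 — r_{ij} = s_{ij} / (s_i · s_j):
  r[U,U] = 1 (diagonal).
  r[U,V] = -0.75 / (1.7321 · 0.8944) = -0.75 / 1.5492 = -0.4841
  r[U,W] = -2.75 / (1.7321 · 2.9496) = -2.75 / 5.1088 = -0.5383
  r[V,V] = 1 (diagonal).
  r[V,W] = 1.6 / (0.8944 · 2.9496) = 1.6 / 2.6382 = 0.6065
  r[W,W] = 1 (diagonal).

R is symmetric with unit diagonal. Assembling:

R = [[1, -0.4841, -0.5383],
 [-0.4841, 1, 0.6065],
 [-0.5383, 0.6065, 1]]


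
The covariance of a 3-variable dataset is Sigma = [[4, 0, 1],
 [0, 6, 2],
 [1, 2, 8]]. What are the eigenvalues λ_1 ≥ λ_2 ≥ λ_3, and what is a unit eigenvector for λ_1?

Step 1 — characteristic polynomial p(λ) = det(λI - Sigma) = λ³ - tr·λ² + c_1·λ - det, where tr = trace, c_1 = sum of the principal 2×2 minors, det = det(Sigma):
  tr = 4 + 6 + 8 = 18,
  c_1 = (4·6 - (0)²) + (4·8 - (1)²) + (6·8 - (2)²) = 24 + 31 + 44 = 99,
  det = 4·(6·8 - (2)²) - (0)·((0)·8 - (2)·(1)) + (1)·((0)·(2) - 6·(1)) = 4·(44) - (0)·(-2) + (1)·(-6) = 170.
  So p(λ) = λ³ - 18λ² + 99λ - 170.
Step 2 — look for an integer root (rational root theorem: any rational root is an integer divisor of 170). Testing λ = 5:
  p(5) = 125 - 450 + 495 - 170 = 0  ✓
  Dividing out (λ - 5): p(λ) = (λ - 5)(λ² - 13λ + 34).
Step 3 — remaining eigenvalues from the quadratic λ² - 13λ + 34 = 0:
  Δ = 13² - 4·34 = 169 - 136 = 33,  λ = (13 ± √33)/2 = (13 ± 5.7446)/2 ≈ 9.3723 or 3.6277.
  Sorted: λ_1 = 9.3723,  λ_2 = 5,  λ_3 = 3.6277  (check: sum = 18 = tr ✓).

Step 4 — unit eigenvector for λ_1 ≈ 9.3723: v spans the null space of (Sigma - λ_1 I), whose rows are
  r_1 = (-5.3723, 0, 1),  r_2 = (0, -3.3723, 2),  r_3 = (1, 2, -1.3723).
  v is orthogonal to every row, so take v ∝ r_1 × r_2 = ((0)·(2) - (1)·(-3.3723), (1)·(0) - (-5.3723)·(2), (-5.3723)·(-3.3723) - (0)·(0)) ≈ (3.3723, 10.7446, 18.1168).
  Let u = (3.3723, 10.7446, 18.1168).
  ||u|| = √((3.3723)² + (10.7446)² + (18.1168)²) = √(455.0379) ≈ 21.3316,  v_1 = u/||u|| ≈ (0.1581, 0.5037, 0.8493) (||v_1|| = 1).

λ_1 = 9.3723,  λ_2 = 5,  λ_3 = 3.6277;  v_1 ≈ (0.1581, 0.5037, 0.8493)


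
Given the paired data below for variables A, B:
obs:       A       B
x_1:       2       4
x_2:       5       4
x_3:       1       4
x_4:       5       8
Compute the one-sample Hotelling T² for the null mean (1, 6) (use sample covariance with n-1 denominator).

Step 1 — sample mean vector:
  mean(A) = (2 + 5 + 1 + 5) / 4 = 13/4 = 3.25
  mean(B) = (4 + 4 + 4 + 8) / 4 = 20/4 = 5
  x̄ = (3.25, 5),  deviation x̄ - mu_0 = (3.25, 5) - (1, 6) = (2.25, -1).

Step 2 — sample covariance matrix, S[i,j] = (1/(n-1)) · Σ_k (x_{k,i} - mean_i) · (x_{k,j} - mean_j), divisor n-1 = 3:
  S[A,A] = ((-1.25)·(-1.25) + (1.75)·(1.75) + (-2.25)·(-2.25) + (1.75)·(1.75)) / 3 = 12.75/3 = 4.25
  S[A,B] = ((-1.25)·(-1) + (1.75)·(-1) + (-2.25)·(-1) + (1.75)·(3)) / 3 = 7/3 = 2.3333
  S[B,B] = ((-1)·(-1) + (-1)·(-1) + (-1)·(-1) + (3)·(3)) / 3 = 12/3 = 4
  S = [[4.25, 2.3333],
 [2.3333, 4]].

Step 3 — invert S. det(S) = 4.25·4 - (2.3333)² = 11.5556.
  S^{-1} = (1/det) · [[d, -b], [-b, a]] = [[0.3462, -0.2019],
 [-0.2019, 0.3678]].

Step 4 — quadratic form (x̄ - mu_0)^T · S^{-1} · (x̄ - mu_0):
  S^{-1} · (x̄ - mu_0) = (0.9808, -0.8221),
  (x̄ - mu_0)^T · [...] = (2.25)·(0.9808) + (-1)·(-0.8221) = 3.0288.

Step 5 — scale by n: T² = 4 · 3.0288 = 12.1154.

T² ≈ 12.1154


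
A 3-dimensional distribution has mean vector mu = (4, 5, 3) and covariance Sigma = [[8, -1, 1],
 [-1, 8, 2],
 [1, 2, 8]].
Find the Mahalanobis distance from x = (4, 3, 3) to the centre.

Step 1 — centre the observation: (x - mu) = (0, -2, 0).

Step 2 — invert Sigma (cofactor / det for 3×3, or solve directly):
  Sigma^{-1} = [[0.1304, 0.0217, -0.0217],
 [0.0217, 0.137, -0.037],
 [-0.0217, -0.037, 0.137]].

Step 3 — form the quadratic (x - mu)^T · Sigma^{-1} · (x - mu):
  Sigma^{-1} · (x - mu) = (-0.0435, -0.2739, 0.0739).
  (x - mu)^T · [Sigma^{-1} · (x - mu)] = (0)·(-0.0435) + (-2)·(-0.2739) + (0)·(0.0739) = 0.5478.

Step 4 — take square root: d = √(0.5478) ≈ 0.7402.

d(x, mu) = √(0.5478) ≈ 0.7402


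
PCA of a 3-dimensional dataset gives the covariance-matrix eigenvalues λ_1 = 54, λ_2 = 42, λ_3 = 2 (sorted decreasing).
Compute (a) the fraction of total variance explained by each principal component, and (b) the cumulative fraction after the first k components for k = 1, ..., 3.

Step 1 — total variance = trace(Sigma) = Σ λ_i = 54 + 42 + 2 = 98.

Step 2 — fraction explained by component i = λ_i / Σ λ:
  PC1: 54/98 = 0.551
  PC2: 42/98 = 0.4286
  PC3: 2/98 = 0.0204

Step 3 — cumulative fraction after k components = (λ_1 + ... + λ_k) / Σ λ:
  k = 1: 54/98 = 0.551
  k = 2: (54 + 42)/98 = 96/98 = 0.9796
  k = 3: (54 + 42 + 2)/98 = 98/98 = 1

Summary (fraction, with percent):

explained: PC1 0.551 (55.1%), PC2 0.4286 (42.86%), PC3 0.0204 (2.04%);  cumulative: 0.551, 0.9796, 1


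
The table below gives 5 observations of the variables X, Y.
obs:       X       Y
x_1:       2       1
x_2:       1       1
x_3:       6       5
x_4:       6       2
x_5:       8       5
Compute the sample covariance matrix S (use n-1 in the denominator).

Step 1 — column means:
  mean(X) = (2 + 1 + 6 + 6 + 8) / 5 = 23/5 = 4.6
  mean(Y) = (1 + 1 + 5 + 2 + 5) / 5 = 14/5 = 2.8

Step 2 — sample covariance S[i,j] = (1/(n-1)) · Σ_k (x_{k,i} - mean_i) · (x_{k,j} - mean_j), with n-1 = 4.
  S[X,X] = ((-2.6)·(-2.6) + (-3.6)·(-3.6) + (1.4)·(1.4) + (1.4)·(1.4) + (3.4)·(3.4)) / 4 = 35.2/4 = 8.8
  S[X,Y] = ((-2.6)·(-1.8) + (-3.6)·(-1.8) + (1.4)·(2.2) + (1.4)·(-0.8) + (3.4)·(2.2)) / 4 = 20.6/4 = 5.15
  S[Y,Y] = ((-1.8)·(-1.8) + (-1.8)·(-1.8) + (2.2)·(2.2) + (-0.8)·(-0.8) + (2.2)·(2.2)) / 4 = 16.8/4 = 4.2

S is symmetric (S[j,i] = S[i,j]). Assembling:

S = [[8.8, 5.15],
 [5.15, 4.2]]


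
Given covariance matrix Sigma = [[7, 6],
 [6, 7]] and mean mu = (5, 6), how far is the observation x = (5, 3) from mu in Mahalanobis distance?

Step 1 — centre the observation: (x - mu) = (0, -3).

Step 2 — invert Sigma. det(Sigma) = 7·7 - (6)² = 13.
  Sigma^{-1} = (1/det) · [[d, -b], [-b, a]] = [[0.5385, -0.4615],
 [-0.4615, 0.5385]].

Step 3 — form the quadratic (x - mu)^T · Sigma^{-1} · (x - mu):
  Sigma^{-1} · (x - mu) = (1.3846, -1.6154).
  (x - mu)^T · [Sigma^{-1} · (x - mu)] = (0)·(1.3846) + (-3)·(-1.6154) = 4.8462.

Step 4 — take square root: d = √(4.8462) ≈ 2.2014.

d(x, mu) = √(4.8462) ≈ 2.2014


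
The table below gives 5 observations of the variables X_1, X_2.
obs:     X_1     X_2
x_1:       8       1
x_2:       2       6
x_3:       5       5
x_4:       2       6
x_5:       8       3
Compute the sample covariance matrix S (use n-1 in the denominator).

Step 1 — column means:
  mean(X_1) = (8 + 2 + 5 + 2 + 8) / 5 = 25/5 = 5
  mean(X_2) = (1 + 6 + 5 + 6 + 3) / 5 = 21/5 = 4.2

Step 2 — sample covariance S[i,j] = (1/(n-1)) · Σ_k (x_{k,i} - mean_i) · (x_{k,j} - mean_j), with n-1 = 4.
  S[X_1,X_1] = ((3)·(3) + (-3)·(-3) + (0)·(0) + (-3)·(-3) + (3)·(3)) / 4 = 36/4 = 9
  S[X_1,X_2] = ((3)·(-3.2) + (-3)·(1.8) + (0)·(0.8) + (-3)·(1.8) + (3)·(-1.2)) / 4 = -24/4 = -6
  S[X_2,X_2] = ((-3.2)·(-3.2) + (1.8)·(1.8) + (0.8)·(0.8) + (1.8)·(1.8) + (-1.2)·(-1.2)) / 4 = 18.8/4 = 4.7

S is symmetric (S[j,i] = S[i,j]). Assembling:

S = [[9, -6],
 [-6, 4.7]]


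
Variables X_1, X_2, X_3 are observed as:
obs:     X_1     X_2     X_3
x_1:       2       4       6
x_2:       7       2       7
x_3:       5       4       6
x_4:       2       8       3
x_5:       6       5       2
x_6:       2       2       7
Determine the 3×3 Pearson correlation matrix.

Step 1 — column means:
  mean(X_1) = (2 + 7 + 5 + 2 + 6 + 2) / 6 = 24/6 = 4
  mean(X_2) = (4 + 2 + 4 + 8 + 5 + 2) / 6 = 25/6 = 4.1667
  mean(X_3) = (6 + 7 + 6 + 3 + 2 + 7) / 6 = 31/6 = 5.1667

Step 2 — sample variances and covariances s[i,j] = (1/(n-1)) · Σ_k (x_{k,i} - mean_i) · (x_{k,j} - mean_j), with n-1 = 5:
  s[X_1,X_1] = ((-2)·(-2) + (3)·(3) + (1)·(1) + (-2)·(-2) + (2)·(2) + (-2)·(-2)) / 5 = 26/5 = 5.2
  s[X_1,X_2] = ((-2)·(-0.1667) + (3)·(-2.1667) + (1)·(-0.1667) + (-2)·(3.8333) + (2)·(0.8333) + (-2)·(-2.1667)) / 5 = -8/5 = -1.6
  s[X_1,X_3] = ((-2)·(0.8333) + (3)·(1.8333) + (1)·(0.8333) + (-2)·(-2.1667) + (2)·(-3.1667) + (-2)·(1.8333)) / 5 = -1/5 = -0.2
  s[X_2,X_2] = ((-0.1667)·(-0.1667) + (-2.1667)·(-2.1667) + (-0.1667)·(-0.1667) + (3.8333)·(3.8333) + (0.8333)·(0.8333) + (-2.1667)·(-2.1667)) / 5 = 24.8333/5 = 4.9667
  s[X_2,X_3] = ((-0.1667)·(0.8333) + (-2.1667)·(1.8333) + (-0.1667)·(0.8333) + (3.8333)·(-2.1667) + (0.8333)·(-3.1667) + (-2.1667)·(1.8333)) / 5 = -19.1667/5 = -3.8333
  s[X_3,X_3] = ((0.8333)·(0.8333) + (1.8333)·(1.8333) + (0.8333)·(0.8333) + (-2.1667)·(-2.1667) + (-3.1667)·(-3.1667) + (1.8333)·(1.8333)) / 5 = 22.8333/5 = 4.5667
  Sample standard deviations s_i = √(s[i,i]):
  s(X_1) = √(5.2) = 2.2804
  s(X_2) = √(4.9667) = 2.2286
  s(X_3) = √(4.5667) = 2.137

Step 3 — r_{ij} = s_{ij} / (s_i · s_j):
  r[X_1,X_1] = 1 (diagonal).
  r[X_1,X_2] = -1.6 / (2.2804 · 2.2286) = -1.6 / 5.082 = -0.3148
  r[X_1,X_3] = -0.2 / (2.2804 · 2.137) = -0.2 / 4.8731 = -0.041
  r[X_2,X_2] = 1 (diagonal).
  r[X_2,X_3] = -3.8333 / (2.2286 · 2.137) = -3.8333 / 4.7625 = -0.8049
  r[X_3,X_3] = 1 (diagonal).

R is symmetric with unit diagonal. Assembling:

R = [[1, -0.3148, -0.041],
 [-0.3148, 1, -0.8049],
 [-0.041, -0.8049, 1]]


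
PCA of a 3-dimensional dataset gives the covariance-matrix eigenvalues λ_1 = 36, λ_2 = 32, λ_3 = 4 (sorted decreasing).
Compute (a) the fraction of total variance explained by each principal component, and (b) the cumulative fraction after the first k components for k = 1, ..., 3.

Step 1 — total variance = trace(Sigma) = Σ λ_i = 36 + 32 + 4 = 72.

Step 2 — fraction explained by component i = λ_i / Σ λ:
  PC1: 36/72 = 0.5
  PC2: 32/72 = 0.4444
  PC3: 4/72 = 0.0556

Step 3 — cumulative fraction after k components = (λ_1 + ... + λ_k) / Σ λ:
  k = 1: 36/72 = 0.5
  k = 2: (36 + 32)/72 = 68/72 = 0.9444
  k = 3: (36 + 32 + 4)/72 = 72/72 = 1

Summary (fraction, with percent):

explained: PC1 0.5 (50%), PC2 0.4444 (44.44%), PC3 0.0556 (5.56%);  cumulative: 0.5, 0.9444, 1


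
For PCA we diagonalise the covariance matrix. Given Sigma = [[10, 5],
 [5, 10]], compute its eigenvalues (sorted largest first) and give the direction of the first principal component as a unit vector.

Step 1 — characteristic polynomial of 2×2 Sigma:
  det(Sigma - λI) = λ² - trace · λ + det = 0.
  trace = 10 + 10 = 20, det = 10·10 - (5)² = 75.
Step 2 — discriminant:
  Δ = trace² - 4·det = 400 - 300 = 100.
Step 3 — eigenvalues:
  λ = (trace ± √Δ)/2 = (20 ± 10)/2,
  λ_1 = 15,  λ_2 = 5.

Step 4 — unit eigenvector for λ_1: solve (Sigma - λ_1 I)v = 0. First row:
  (10 - 15)·v_x + (5)·v_y = 0, i.e. (-5)·v_x + (5)·v_y = 0,
  so v ∝ (b, λ_1 - a) = (5, 5) = u.
  ||u|| = √((5)² + (5)²) = √(50) ≈ 7.0711,
  v_1 = u/||u|| ≈ (0.7071, 0.7071) (||v_1|| = 1).

λ_1 = 15,  λ_2 = 5;  v_1 ≈ (0.7071, 0.7071)


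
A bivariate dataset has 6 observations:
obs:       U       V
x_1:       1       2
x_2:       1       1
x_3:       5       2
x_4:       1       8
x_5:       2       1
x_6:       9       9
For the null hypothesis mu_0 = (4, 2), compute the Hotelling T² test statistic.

Step 1 — sample mean vector:
  mean(U) = (1 + 1 + 5 + 1 + 2 + 9) / 6 = 19/6 = 3.1667
  mean(V) = (2 + 1 + 2 + 8 + 1 + 9) / 6 = 23/6 = 3.8333
  x̄ = (3.1667, 3.8333),  deviation x̄ - mu_0 = (3.1667, 3.8333) - (4, 2) = (-0.8333, 1.8333).

Step 2 — sample covariance matrix, S[i,j] = (1/(n-1)) · Σ_k (x_{k,i} - mean_i) · (x_{k,j} - mean_j), divisor n-1 = 5:
  S[U,U] = ((-2.1667)·(-2.1667) + (-2.1667)·(-2.1667) + (1.8333)·(1.8333) + (-2.1667)·(-2.1667) + (-1.1667)·(-1.1667) + (5.8333)·(5.8333)) / 5 = 52.8333/5 = 10.5667
  S[U,V] = ((-2.1667)·(-1.8333) + (-2.1667)·(-2.8333) + (1.8333)·(-1.8333) + (-2.1667)·(4.1667) + (-1.1667)·(-2.8333) + (5.8333)·(5.1667)) / 5 = 31.1667/5 = 6.2333
  S[V,V] = ((-1.8333)·(-1.8333) + (-2.8333)·(-2.8333) + (-1.8333)·(-1.8333) + (4.1667)·(4.1667) + (-2.8333)·(-2.8333) + (5.1667)·(5.1667)) / 5 = 66.8333/5 = 13.3667
  S = [[10.5667, 6.2333],
 [6.2333, 13.3667]].

Step 3 — invert S. det(S) = 10.5667·13.3667 - (6.2333)² = 102.3867.
  S^{-1} = (1/det) · [[d, -b], [-b, a]] = [[0.1306, -0.0609],
 [-0.0609, 0.1032]].

Step 4 — quadratic form (x̄ - mu_0)^T · S^{-1} · (x̄ - mu_0):
  S^{-1} · (x̄ - mu_0) = (-0.2204, 0.2399),
  (x̄ - mu_0)^T · [...] = (-0.8333)·(-0.2204) + (1.8333)·(0.2399) = 0.6236.

Step 5 — scale by n: T² = 6 · 0.6236 = 3.7414.

T² ≈ 3.7414


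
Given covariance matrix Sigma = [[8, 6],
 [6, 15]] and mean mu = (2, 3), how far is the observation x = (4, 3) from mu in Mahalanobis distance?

Step 1 — centre the observation: (x - mu) = (2, 0).

Step 2 — invert Sigma. det(Sigma) = 8·15 - (6)² = 84.
  Sigma^{-1} = (1/det) · [[d, -b], [-b, a]] = [[0.1786, -0.0714],
 [-0.0714, 0.0952]].

Step 3 — form the quadratic (x - mu)^T · Sigma^{-1} · (x - mu):
  Sigma^{-1} · (x - mu) = (0.3571, -0.1429).
  (x - mu)^T · [Sigma^{-1} · (x - mu)] = (2)·(0.3571) + (0)·(-0.1429) = 0.7143.

Step 4 — take square root: d = √(0.7143) ≈ 0.8452.

d(x, mu) = √(0.7143) ≈ 0.8452


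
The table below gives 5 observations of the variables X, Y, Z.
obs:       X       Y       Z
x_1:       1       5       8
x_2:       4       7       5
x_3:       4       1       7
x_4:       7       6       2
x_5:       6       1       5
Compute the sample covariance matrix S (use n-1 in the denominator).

Step 1 — column means:
  mean(X) = (1 + 4 + 4 + 7 + 6) / 5 = 22/5 = 4.4
  mean(Y) = (5 + 7 + 1 + 6 + 1) / 5 = 20/5 = 4
  mean(Z) = (8 + 5 + 7 + 2 + 5) / 5 = 27/5 = 5.4

Step 2 — sample covariance S[i,j] = (1/(n-1)) · Σ_k (x_{k,i} - mean_i) · (x_{k,j} - mean_j), with n-1 = 4.
  S[X,X] = ((-3.4)·(-3.4) + (-0.4)·(-0.4) + (-0.4)·(-0.4) + (2.6)·(2.6) + (1.6)·(1.6)) / 4 = 21.2/4 = 5.3
  S[X,Y] = ((-3.4)·(1) + (-0.4)·(3) + (-0.4)·(-3) + (2.6)·(2) + (1.6)·(-3)) / 4 = -3/4 = -0.75
  S[X,Z] = ((-3.4)·(2.6) + (-0.4)·(-0.4) + (-0.4)·(1.6) + (2.6)·(-3.4) + (1.6)·(-0.4)) / 4 = -18.8/4 = -4.7
  S[Y,Y] = ((1)·(1) + (3)·(3) + (-3)·(-3) + (2)·(2) + (-3)·(-3)) / 4 = 32/4 = 8
  S[Y,Z] = ((1)·(2.6) + (3)·(-0.4) + (-3)·(1.6) + (2)·(-3.4) + (-3)·(-0.4)) / 4 = -9/4 = -2.25
  S[Z,Z] = ((2.6)·(2.6) + (-0.4)·(-0.4) + (1.6)·(1.6) + (-3.4)·(-3.4) + (-0.4)·(-0.4)) / 4 = 21.2/4 = 5.3

S is symmetric (S[j,i] = S[i,j]). Assembling:

S = [[5.3, -0.75, -4.7],
 [-0.75, 8, -2.25],
 [-4.7, -2.25, 5.3]]


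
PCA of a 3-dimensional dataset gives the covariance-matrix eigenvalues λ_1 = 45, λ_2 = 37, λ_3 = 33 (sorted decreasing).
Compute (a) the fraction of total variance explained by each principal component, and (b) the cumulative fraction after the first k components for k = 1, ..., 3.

Step 1 — total variance = trace(Sigma) = Σ λ_i = 45 + 37 + 33 = 115.

Step 2 — fraction explained by component i = λ_i / Σ λ:
  PC1: 45/115 = 0.3913
  PC2: 37/115 = 0.3217
  PC3: 33/115 = 0.287

Step 3 — cumulative fraction after k components = (λ_1 + ... + λ_k) / Σ λ:
  k = 1: 45/115 = 0.3913
  k = 2: (45 + 37)/115 = 82/115 = 0.713
  k = 3: (45 + 37 + 33)/115 = 115/115 = 1

Summary (fraction, with percent):

explained: PC1 0.3913 (39.13%), PC2 0.3217 (32.17%), PC3 0.287 (28.7%);  cumulative: 0.3913, 0.713, 1


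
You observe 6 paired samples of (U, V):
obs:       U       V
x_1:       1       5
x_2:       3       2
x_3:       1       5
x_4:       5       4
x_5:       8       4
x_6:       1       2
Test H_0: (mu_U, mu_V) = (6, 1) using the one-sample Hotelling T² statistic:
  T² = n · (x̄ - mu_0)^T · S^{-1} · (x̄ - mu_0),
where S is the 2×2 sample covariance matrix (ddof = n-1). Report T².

Step 1 — sample mean vector:
  mean(U) = (1 + 3 + 1 + 5 + 8 + 1) / 6 = 19/6 = 3.1667
  mean(V) = (5 + 2 + 5 + 4 + 4 + 2) / 6 = 22/6 = 3.6667
  x̄ = (3.1667, 3.6667),  deviation x̄ - mu_0 = (3.1667, 3.6667) - (6, 1) = (-2.8333, 2.6667).

Step 2 — sample covariance matrix, S[i,j] = (1/(n-1)) · Σ_k (x_{k,i} - mean_i) · (x_{k,j} - mean_j), divisor n-1 = 5:
  S[U,U] = ((-2.1667)·(-2.1667) + (-0.1667)·(-0.1667) + (-2.1667)·(-2.1667) + (1.8333)·(1.8333) + (4.8333)·(4.8333) + (-2.1667)·(-2.1667)) / 5 = 40.8333/5 = 8.1667
  S[U,V] = ((-2.1667)·(1.3333) + (-0.1667)·(-1.6667) + (-2.1667)·(1.3333) + (1.8333)·(0.3333) + (4.8333)·(0.3333) + (-2.1667)·(-1.6667)) / 5 = 0.3333/5 = 0.0667
  S[V,V] = ((1.3333)·(1.3333) + (-1.6667)·(-1.6667) + (1.3333)·(1.3333) + (0.3333)·(0.3333) + (0.3333)·(0.3333) + (-1.6667)·(-1.6667)) / 5 = 9.3333/5 = 1.8667
  S = [[8.1667, 0.0667],
 [0.0667, 1.8667]].

Step 3 — invert S. det(S) = 8.1667·1.8667 - (0.0667)² = 15.24.
  S^{-1} = (1/det) · [[d, -b], [-b, a]] = [[0.1225, -0.0044],
 [-0.0044, 0.5359]].

Step 4 — quadratic form (x̄ - mu_0)^T · S^{-1} · (x̄ - mu_0):
  S^{-1} · (x̄ - mu_0) = (-0.3587, 1.4414),
  (x̄ - mu_0)^T · [...] = (-2.8333)·(-0.3587) + (2.6667)·(1.4414) = 4.86.

Step 5 — scale by n: T² = 6 · 4.86 = 29.1601.

T² ≈ 29.1601


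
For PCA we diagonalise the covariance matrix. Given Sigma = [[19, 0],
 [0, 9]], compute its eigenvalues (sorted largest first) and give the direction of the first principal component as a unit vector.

Step 1 — characteristic polynomial of 2×2 Sigma:
  det(Sigma - λI) = λ² - trace · λ + det = 0.
  trace = 19 + 9 = 28, det = 19·9 - (0)² = 171.
Step 2 — discriminant:
  Δ = trace² - 4·det = 784 - 684 = 100.
Step 3 — eigenvalues:
  λ = (trace ± √Δ)/2 = (28 ± 10)/2,
  λ_1 = 19,  λ_2 = 9.

Step 4 — unit eigenvector for λ_1: Sigma is diagonal, so its eigenvectors are the coordinate axes. λ_1 = 19 is the diagonal entry on the first coordinate axis, hence
  v_1 = (1, 0) (||v_1|| = 1).

λ_1 = 19,  λ_2 = 9;  v_1 ≈ (1, 0)


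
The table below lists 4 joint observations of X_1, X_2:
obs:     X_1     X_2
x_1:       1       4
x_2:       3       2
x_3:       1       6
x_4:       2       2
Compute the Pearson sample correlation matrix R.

Step 1 — column means:
  mean(X_1) = (1 + 3 + 1 + 2) / 4 = 7/4 = 1.75
  mean(X_2) = (4 + 2 + 6 + 2) / 4 = 14/4 = 3.5

Step 2 — sample variances and covariances s[i,j] = (1/(n-1)) · Σ_k (x_{k,i} - mean_i) · (x_{k,j} - mean_j), with n-1 = 3:
  s[X_1,X_1] = ((-0.75)·(-0.75) + (1.25)·(1.25) + (-0.75)·(-0.75) + (0.25)·(0.25)) / 3 = 2.75/3 = 0.9167
  s[X_1,X_2] = ((-0.75)·(0.5) + (1.25)·(-1.5) + (-0.75)·(2.5) + (0.25)·(-1.5)) / 3 = -4.5/3 = -1.5
  s[X_2,X_2] = ((0.5)·(0.5) + (-1.5)·(-1.5) + (2.5)·(2.5) + (-1.5)·(-1.5)) / 3 = 11/3 = 3.6667
  Sample standard deviations s_i = √(s[i,i]):
  s(X_1) = √(0.9167) = 0.9574
  s(X_2) = √(3.6667) = 1.9149

Step 3 — r_{ij} = s_{ij} / (s_i · s_j):
  r[X_1,X_1] = 1 (diagonal).
  r[X_1,X_2] = -1.5 / (0.9574 · 1.9149) = -1.5 / 1.8333 = -0.8182
  r[X_2,X_2] = 1 (diagonal).

R is symmetric with unit diagonal. Assembling:

R = [[1, -0.8182],
 [-0.8182, 1]]


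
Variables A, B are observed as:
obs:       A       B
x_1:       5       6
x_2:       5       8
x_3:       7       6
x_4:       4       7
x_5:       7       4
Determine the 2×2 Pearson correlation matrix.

Step 1 — column means:
  mean(A) = (5 + 5 + 7 + 4 + 7) / 5 = 28/5 = 5.6
  mean(B) = (6 + 8 + 6 + 7 + 4) / 5 = 31/5 = 6.2

Step 2 — sample variances and covariances s[i,j] = (1/(n-1)) · Σ_k (x_{k,i} - mean_i) · (x_{k,j} - mean_j), with n-1 = 4:
  s[A,A] = ((-0.6)·(-0.6) + (-0.6)·(-0.6) + (1.4)·(1.4) + (-1.6)·(-1.6) + (1.4)·(1.4)) / 4 = 7.2/4 = 1.8
  s[A,B] = ((-0.6)·(-0.2) + (-0.6)·(1.8) + (1.4)·(-0.2) + (-1.6)·(0.8) + (1.4)·(-2.2)) / 4 = -5.6/4 = -1.4
  s[B,B] = ((-0.2)·(-0.2) + (1.8)·(1.8) + (-0.2)·(-0.2) + (0.8)·(0.8) + (-2.2)·(-2.2)) / 4 = 8.8/4 = 2.2
  Sample standard deviations s_i = √(s[i,i]):
  s(A) = √(1.8) = 1.3416
  s(B) = √(2.2) = 1.4832

Step 3 — r_{ij} = s_{ij} / (s_i · s_j):
  r[A,A] = 1 (diagonal).
  r[A,B] = -1.4 / (1.3416 · 1.4832) = -1.4 / 1.99 = -0.7035
  r[B,B] = 1 (diagonal).

R is symmetric with unit diagonal. Assembling:

R = [[1, -0.7035],
 [-0.7035, 1]]


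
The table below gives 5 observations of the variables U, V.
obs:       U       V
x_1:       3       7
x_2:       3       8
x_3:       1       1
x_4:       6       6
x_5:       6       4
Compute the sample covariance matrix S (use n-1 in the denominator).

Step 1 — column means:
  mean(U) = (3 + 3 + 1 + 6 + 6) / 5 = 19/5 = 3.8
  mean(V) = (7 + 8 + 1 + 6 + 4) / 5 = 26/5 = 5.2

Step 2 — sample covariance S[i,j] = (1/(n-1)) · Σ_k (x_{k,i} - mean_i) · (x_{k,j} - mean_j), with n-1 = 4.
  S[U,U] = ((-0.8)·(-0.8) + (-0.8)·(-0.8) + (-2.8)·(-2.8) + (2.2)·(2.2) + (2.2)·(2.2)) / 4 = 18.8/4 = 4.7
  S[U,V] = ((-0.8)·(1.8) + (-0.8)·(2.8) + (-2.8)·(-4.2) + (2.2)·(0.8) + (2.2)·(-1.2)) / 4 = 7.2/4 = 1.8
  S[V,V] = ((1.8)·(1.8) + (2.8)·(2.8) + (-4.2)·(-4.2) + (0.8)·(0.8) + (-1.2)·(-1.2)) / 4 = 30.8/4 = 7.7

S is symmetric (S[j,i] = S[i,j]). Assembling:

S = [[4.7, 1.8],
 [1.8, 7.7]]


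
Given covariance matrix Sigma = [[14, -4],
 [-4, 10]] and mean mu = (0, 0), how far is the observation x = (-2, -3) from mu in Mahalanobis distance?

Step 1 — centre the observation: (x - mu) = (-2, -3).

Step 2 — invert Sigma. det(Sigma) = 14·10 - (-4)² = 124.
  Sigma^{-1} = (1/det) · [[d, -b], [-b, a]] = [[0.0806, 0.0323],
 [0.0323, 0.1129]].

Step 3 — form the quadratic (x - mu)^T · Sigma^{-1} · (x - mu):
  Sigma^{-1} · (x - mu) = (-0.2581, -0.4032).
  (x - mu)^T · [Sigma^{-1} · (x - mu)] = (-2)·(-0.2581) + (-3)·(-0.4032) = 1.7258.

Step 4 — take square root: d = √(1.7258) ≈ 1.3137.

d(x, mu) = √(1.7258) ≈ 1.3137


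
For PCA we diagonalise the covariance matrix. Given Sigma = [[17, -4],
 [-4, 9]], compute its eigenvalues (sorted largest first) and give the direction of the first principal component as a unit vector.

Step 1 — characteristic polynomial of 2×2 Sigma:
  det(Sigma - λI) = λ² - trace · λ + det = 0.
  trace = 17 + 9 = 26, det = 17·9 - (-4)² = 137.
Step 2 — discriminant:
  Δ = trace² - 4·det = 676 - 548 = 128.
Step 3 — eigenvalues:
  λ = (trace ± √Δ)/2 = (26 ± 11.3137)/2,
  λ_1 = 18.6569,  λ_2 = 7.3431.

Step 4 — unit eigenvector for λ_1: solve (Sigma - λ_1 I)v = 0. First row:
  (17 - 18.6569)·v_x + (-4)·v_y = 0, i.e. (-1.6569)·v_x + (-4)·v_y = 0,
  so v ∝ (b, λ_1 - a) = (-4, 1.6569); multiply by -1 so the first entry is positive: u = (4, -1.6569).
  ||u|| = √((4)² + (-1.6569)²) = √(18.7452) ≈ 4.3296,
  v_1 = u/||u|| ≈ (0.9239, -0.3827) (||v_1|| = 1).

λ_1 = 18.6569,  λ_2 = 7.3431;  v_1 ≈ (0.9239, -0.3827)


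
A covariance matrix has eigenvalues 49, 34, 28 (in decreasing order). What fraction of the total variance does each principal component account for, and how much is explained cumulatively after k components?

Step 1 — total variance = trace(Sigma) = Σ λ_i = 49 + 34 + 28 = 111.

Step 2 — fraction explained by component i = λ_i / Σ λ:
  PC1: 49/111 = 0.4414
  PC2: 34/111 = 0.3063
  PC3: 28/111 = 0.2523

Step 3 — cumulative fraction after k components = (λ_1 + ... + λ_k) / Σ λ:
  k = 1: 49/111 = 0.4414
  k = 2: (49 + 34)/111 = 83/111 = 0.7477
  k = 3: (49 + 34 + 28)/111 = 111/111 = 1

Summary (fraction, with percent):

explained: PC1 0.4414 (44.14%), PC2 0.3063 (30.63%), PC3 0.2523 (25.23%);  cumulative: 0.4414, 0.7477, 1


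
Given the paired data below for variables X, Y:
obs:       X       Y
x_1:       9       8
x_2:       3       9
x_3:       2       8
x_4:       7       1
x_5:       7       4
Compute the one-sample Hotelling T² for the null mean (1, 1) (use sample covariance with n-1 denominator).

Step 1 — sample mean vector:
  mean(X) = (9 + 3 + 2 + 7 + 7) / 5 = 28/5 = 5.6
  mean(Y) = (8 + 9 + 8 + 1 + 4) / 5 = 30/5 = 6
  x̄ = (5.6, 6),  deviation x̄ - mu_0 = (5.6, 6) - (1, 1) = (4.6, 5).

Step 2 — sample covariance matrix, S[i,j] = (1/(n-1)) · Σ_k (x_{k,i} - mean_i) · (x_{k,j} - mean_j), divisor n-1 = 4:
  S[X,X] = ((3.4)·(3.4) + (-2.6)·(-2.6) + (-3.6)·(-3.6) + (1.4)·(1.4) + (1.4)·(1.4)) / 4 = 35.2/4 = 8.8
  S[X,Y] = ((3.4)·(2) + (-2.6)·(3) + (-3.6)·(2) + (1.4)·(-5) + (1.4)·(-2)) / 4 = -18/4 = -4.5
  S[Y,Y] = ((2)·(2) + (3)·(3) + (2)·(2) + (-5)·(-5) + (-2)·(-2)) / 4 = 46/4 = 11.5
  S = [[8.8, -4.5],
 [-4.5, 11.5]].

Step 3 — invert S. det(S) = 8.8·11.5 - (-4.5)² = 80.95.
  S^{-1} = (1/det) · [[d, -b], [-b, a]] = [[0.1421, 0.0556],
 [0.0556, 0.1087]].

Step 4 — quadratic form (x̄ - mu_0)^T · S^{-1} · (x̄ - mu_0):
  S^{-1} · (x̄ - mu_0) = (0.9314, 0.7993),
  (x̄ - mu_0)^T · [...] = (4.6)·(0.9314) + (5)·(0.7993) = 8.2809.

Step 5 — scale by n: T² = 5 · 8.2809 = 41.4046.

T² ≈ 41.4046


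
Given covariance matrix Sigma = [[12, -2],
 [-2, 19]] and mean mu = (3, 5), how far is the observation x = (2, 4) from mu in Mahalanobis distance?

Step 1 — centre the observation: (x - mu) = (-1, -1).

Step 2 — invert Sigma. det(Sigma) = 12·19 - (-2)² = 224.
  Sigma^{-1} = (1/det) · [[d, -b], [-b, a]] = [[0.0848, 0.0089],
 [0.0089, 0.0536]].

Step 3 — form the quadratic (x - mu)^T · Sigma^{-1} · (x - mu):
  Sigma^{-1} · (x - mu) = (-0.0937, -0.0625).
  (x - mu)^T · [Sigma^{-1} · (x - mu)] = (-1)·(-0.0937) + (-1)·(-0.0625) = 0.1562.

Step 4 — take square root: d = √(0.1562) ≈ 0.3953.

d(x, mu) = √(0.1562) ≈ 0.3953


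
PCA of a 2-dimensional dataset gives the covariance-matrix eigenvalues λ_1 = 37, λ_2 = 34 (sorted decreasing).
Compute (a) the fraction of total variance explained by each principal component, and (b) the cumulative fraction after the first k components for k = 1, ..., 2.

Step 1 — total variance = trace(Sigma) = Σ λ_i = 37 + 34 = 71.

Step 2 — fraction explained by component i = λ_i / Σ λ:
  PC1: 37/71 = 0.5211
  PC2: 34/71 = 0.4789

Step 3 — cumulative fraction after k components = (λ_1 + ... + λ_k) / Σ λ:
  k = 1: 37/71 = 0.5211
  k = 2: (37 + 34)/71 = 71/71 = 1

Summary (fraction, with percent):

explained: PC1 0.5211 (52.11%), PC2 0.4789 (47.89%);  cumulative: 0.5211, 1


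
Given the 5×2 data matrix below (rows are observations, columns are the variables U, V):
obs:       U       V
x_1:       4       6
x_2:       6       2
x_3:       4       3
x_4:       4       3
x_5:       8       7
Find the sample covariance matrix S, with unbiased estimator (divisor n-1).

Step 1 — column means:
  mean(U) = (4 + 6 + 4 + 4 + 8) / 5 = 26/5 = 5.2
  mean(V) = (6 + 2 + 3 + 3 + 7) / 5 = 21/5 = 4.2

Step 2 — sample covariance S[i,j] = (1/(n-1)) · Σ_k (x_{k,i} - mean_i) · (x_{k,j} - mean_j), with n-1 = 4.
  S[U,U] = ((-1.2)·(-1.2) + (0.8)·(0.8) + (-1.2)·(-1.2) + (-1.2)·(-1.2) + (2.8)·(2.8)) / 4 = 12.8/4 = 3.2
  S[U,V] = ((-1.2)·(1.8) + (0.8)·(-2.2) + (-1.2)·(-1.2) + (-1.2)·(-1.2) + (2.8)·(2.8)) / 4 = 6.8/4 = 1.7
  S[V,V] = ((1.8)·(1.8) + (-2.2)·(-2.2) + (-1.2)·(-1.2) + (-1.2)·(-1.2) + (2.8)·(2.8)) / 4 = 18.8/4 = 4.7

S is symmetric (S[j,i] = S[i,j]). Assembling:

S = [[3.2, 1.7],
 [1.7, 4.7]]


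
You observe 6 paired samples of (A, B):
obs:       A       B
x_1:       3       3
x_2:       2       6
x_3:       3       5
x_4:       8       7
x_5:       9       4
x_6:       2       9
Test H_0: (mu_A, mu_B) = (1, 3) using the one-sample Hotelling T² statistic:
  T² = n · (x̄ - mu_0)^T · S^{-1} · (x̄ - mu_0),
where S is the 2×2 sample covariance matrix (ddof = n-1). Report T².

Step 1 — sample mean vector:
  mean(A) = (3 + 2 + 3 + 8 + 9 + 2) / 6 = 27/6 = 4.5
  mean(B) = (3 + 6 + 5 + 7 + 4 + 9) / 6 = 34/6 = 5.6667
  x̄ = (4.5, 5.6667),  deviation x̄ - mu_0 = (4.5, 5.6667) - (1, 3) = (3.5, 2.6667).

Step 2 — sample covariance matrix, S[i,j] = (1/(n-1)) · Σ_k (x_{k,i} - mean_i) · (x_{k,j} - mean_j), divisor n-1 = 5:
  S[A,A] = ((-1.5)·(-1.5) + (-2.5)·(-2.5) + (-1.5)·(-1.5) + (3.5)·(3.5) + (4.5)·(4.5) + (-2.5)·(-2.5)) / 5 = 49.5/5 = 9.9
  S[A,B] = ((-1.5)·(-2.6667) + (-2.5)·(0.3333) + (-1.5)·(-0.6667) + (3.5)·(1.3333) + (4.5)·(-1.6667) + (-2.5)·(3.3333)) / 5 = -7/5 = -1.4
  S[B,B] = ((-2.6667)·(-2.6667) + (0.3333)·(0.3333) + (-0.6667)·(-0.6667) + (1.3333)·(1.3333) + (-1.6667)·(-1.6667) + (3.3333)·(3.3333)) / 5 = 23.3333/5 = 4.6667
  S = [[9.9, -1.4],
 [-1.4, 4.6667]].

Step 3 — invert S. det(S) = 9.9·4.6667 - (-1.4)² = 44.24.
  S^{-1} = (1/det) · [[d, -b], [-b, a]] = [[0.1055, 0.0316],
 [0.0316, 0.2238]].

Step 4 — quadratic form (x̄ - mu_0)^T · S^{-1} · (x̄ - mu_0):
  S^{-1} · (x̄ - mu_0) = (0.4536, 0.7075),
  (x̄ - mu_0)^T · [...] = (3.5)·(0.4536) + (2.6667)·(0.7075) = 3.4742.

Step 5 — scale by n: T² = 6 · 3.4742 = 20.8454.

T² ≈ 20.8454
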